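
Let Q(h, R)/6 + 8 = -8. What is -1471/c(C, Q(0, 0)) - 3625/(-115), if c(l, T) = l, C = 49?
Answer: 1692/1127 ≈ 1.5013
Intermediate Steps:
Q(h, R) = -96 (Q(h, R) = -48 + 6*(-8) = -48 - 48 = -96)
-1471/c(C, Q(0, 0)) - 3625/(-115) = -1471/49 - 3625/(-115) = -1471*1/49 - 3625*(-1/115) = -1471/49 + 725/23 = 1692/1127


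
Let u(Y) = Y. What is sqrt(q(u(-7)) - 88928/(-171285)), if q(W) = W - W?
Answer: 4*sqrt(952002030)/171285 ≈ 0.72054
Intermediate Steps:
q(W) = 0
sqrt(q(u(-7)) - 88928/(-171285)) = sqrt(0 - 88928/(-171285)) = sqrt(0 - 88928*(-1/171285)) = sqrt(0 + 88928/171285) = sqrt(88928/171285) = 4*sqrt(952002030)/171285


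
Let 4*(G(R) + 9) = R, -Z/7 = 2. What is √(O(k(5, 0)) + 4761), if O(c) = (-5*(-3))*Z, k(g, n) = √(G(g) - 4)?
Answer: √4551 ≈ 67.461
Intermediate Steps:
Z = -14 (Z = -7*2 = -14)
G(R) = -9 + R/4
k(g, n) = √(-13 + g/4) (k(g, n) = √((-9 + g/4) - 4) = √(-13 + g/4))
O(c) = -210 (O(c) = -5*(-3)*(-14) = 15*(-14) = -210)
√(O(k(5, 0)) + 4761) = √(-210 + 4761) = √4551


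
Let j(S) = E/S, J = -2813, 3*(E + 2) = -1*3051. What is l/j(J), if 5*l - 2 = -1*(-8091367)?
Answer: 22761020997/5095 ≈ 4.4673e+6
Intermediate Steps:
E = -1019 (E = -2 + (-1*3051)/3 = -2 + (⅓)*(-3051) = -2 - 1017 = -1019)
l = 8091369/5 (l = ⅖ + (-1*(-8091367))/5 = ⅖ + (⅕)*8091367 = ⅖ + 8091367/5 = 8091369/5 ≈ 1.6183e+6)
j(S) = -1019/S
l/j(J) = 8091369/(5*((-1019/(-2813)))) = 8091369/(5*((-1019*(-1/2813)))) = 8091369/(5*(1019/2813)) = (8091369/5)*(2813/1019) = 22761020997/5095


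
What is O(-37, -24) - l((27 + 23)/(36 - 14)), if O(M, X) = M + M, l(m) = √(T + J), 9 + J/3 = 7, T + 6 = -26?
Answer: -74 - I*√38 ≈ -74.0 - 6.1644*I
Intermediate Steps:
T = -32 (T = -6 - 26 = -32)
J = -6 (J = -27 + 3*7 = -27 + 21 = -6)
l(m) = I*√38 (l(m) = √(-32 - 6) = √(-38) = I*√38)
O(M, X) = 2*M
O(-37, -24) - l((27 + 23)/(36 - 14)) = 2*(-37) - I*√38 = -74 - I*√38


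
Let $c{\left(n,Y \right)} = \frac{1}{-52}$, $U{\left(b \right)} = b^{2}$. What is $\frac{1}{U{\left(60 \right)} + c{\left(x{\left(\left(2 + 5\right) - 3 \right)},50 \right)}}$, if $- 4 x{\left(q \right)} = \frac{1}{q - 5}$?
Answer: $\frac{52}{187199} \approx 0.00027778$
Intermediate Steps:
$x{\left(q \right)} = - \frac{1}{4 \left(-5 + q\right)}$ ($x{\left(q \right)} = - \frac{1}{4 \left(q - 5\right)} = - \frac{1}{4 \left(-5 + q\right)}$)
$c{\left(n,Y \right)} = - \frac{1}{52}$
$\frac{1}{U{\left(60 \right)} + c{\left(x{\left(\left(2 + 5\right) - 3 \right)},50 \right)}} = \frac{1}{60^{2} - \frac{1}{52}} = \frac{1}{3600 - \frac{1}{52}} = \frac{1}{\frac{187199}{52}} = \frac{52}{187199}$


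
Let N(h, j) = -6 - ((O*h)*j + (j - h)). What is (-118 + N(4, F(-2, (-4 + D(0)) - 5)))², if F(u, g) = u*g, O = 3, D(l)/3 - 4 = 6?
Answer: 181476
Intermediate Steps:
D(l) = 30 (D(l) = 12 + 3*6 = 12 + 18 = 30)
F(u, g) = g*u
N(h, j) = -6 + h - j - 3*h*j (N(h, j) = -6 - ((3*h)*j + (j - h)) = -6 - (3*h*j + (j - h)) = -6 - (j - h + 3*h*j) = -6 + (h - j - 3*h*j) = -6 + h - j - 3*h*j)
(-118 + N(4, F(-2, (-4 + D(0)) - 5)))² = (-118 + (-6 + 4 - ((-4 + 30) - 5)*(-2) - 3*4*((-4 + 30) - 5)*(-2)))² = (-118 + (-6 + 4 - (26 - 5)*(-2) - 3*4*(26 - 5)*(-2)))² = (-118 + (-6 + 4 - 21*(-2) - 3*4*21*(-2)))² = (-118 + (-6 + 4 - 1*(-42) - 3*4*(-42)))² = (-118 + (-6 + 4 + 42 + 504))² = (-118 + 544)² = 426² = 181476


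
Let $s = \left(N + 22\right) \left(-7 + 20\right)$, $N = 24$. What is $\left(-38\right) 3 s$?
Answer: $-68172$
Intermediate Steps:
$s = 598$ ($s = \left(24 + 22\right) \left(-7 + 20\right) = 46 \cdot 13 = 598$)
$\left(-38\right) 3 s = \left(-38\right) 3 \cdot 598 = \left(-114\right) 598 = -68172$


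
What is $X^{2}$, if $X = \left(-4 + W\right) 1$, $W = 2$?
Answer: $4$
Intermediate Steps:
$X = -2$ ($X = \left(-4 + 2\right) 1 = \left(-2\right) 1 = -2$)
$X^{2} = \left(-2\right)^{2} = 4$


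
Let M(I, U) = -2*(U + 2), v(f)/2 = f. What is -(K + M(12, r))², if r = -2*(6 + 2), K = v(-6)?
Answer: -256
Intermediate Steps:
v(f) = 2*f
K = -12 (K = 2*(-6) = -12)
r = -16 (r = -2*8 = -16)
M(I, U) = -4 - 2*U (M(I, U) = -2*(2 + U) = -4 - 2*U)
-(K + M(12, r))² = -(-12 + (-4 - 2*(-16)))² = -(-12 + (-4 + 32))² = -(-12 + 28)² = -1*16² = -1*256 = -256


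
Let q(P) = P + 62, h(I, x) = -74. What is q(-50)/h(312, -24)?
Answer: -6/37 ≈ -0.16216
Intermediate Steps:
q(P) = 62 + P
q(-50)/h(312, -24) = (62 - 50)/(-74) = 12*(-1/74) = -6/37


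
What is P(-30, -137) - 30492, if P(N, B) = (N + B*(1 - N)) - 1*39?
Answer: -34808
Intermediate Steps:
P(N, B) = -39 + N + B*(1 - N) (P(N, B) = (N + B*(1 - N)) - 39 = -39 + N + B*(1 - N))
P(-30, -137) - 30492 = (-39 - 137 - 30 - 1*(-137)*(-30)) - 30492 = (-39 - 137 - 30 - 4110) - 30492 = -4316 - 30492 = -34808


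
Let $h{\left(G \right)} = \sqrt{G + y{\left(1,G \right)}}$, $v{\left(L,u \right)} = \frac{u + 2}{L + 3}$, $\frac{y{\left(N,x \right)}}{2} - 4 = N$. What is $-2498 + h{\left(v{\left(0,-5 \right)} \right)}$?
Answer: $-2495$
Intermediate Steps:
$y{\left(N,x \right)} = 8 + 2 N$
$v{\left(L,u \right)} = \frac{2 + u}{3 + L}$
$h{\left(G \right)} = \sqrt{10 + G}$ ($h{\left(G \right)} = \sqrt{G + \left(8 + 2 \cdot 1\right)} = \sqrt{G + \left(8 + 2\right)} = \sqrt{G + 10} = \sqrt{10 + G}$)
$-2498 + h{\left(v{\left(0,-5 \right)} \right)} = -2498 + \sqrt{10 + \frac{2 - 5}{3 + 0}} = -2498 + \sqrt{10 + \frac{1}{3} \left(-3\right)} = -2498 + \sqrt{10 - 1} = -2498 + \sqrt{9} = -2498 + 3 = -2495$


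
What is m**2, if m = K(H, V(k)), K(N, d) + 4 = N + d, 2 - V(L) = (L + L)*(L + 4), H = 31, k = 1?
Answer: 361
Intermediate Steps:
V(L) = 2 - 2*L*(4 + L) (V(L) = 2 - (L + L)*(L + 4) = 2 - 2*L*(4 + L))
K(N, d) = -4 + N + d (K(N, d) = -4 + (N + d) = -4 + N + d)
m = 19 (m = -4 + 31 + (2 - 8*1 - 2*1**2) = -4 + 31 + (2 - 8 - 2*1) = -4 + 31 + (2 - 8 - 2) = -4 + 31 - 8 = 19)
m**2 = 19**2 = 361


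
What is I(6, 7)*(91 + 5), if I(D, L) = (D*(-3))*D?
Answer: -10368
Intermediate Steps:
I(D, L) = -3*D² (I(D, L) = (-3*D)*D = -3*D²)
I(6, 7)*(91 + 5) = (-3*6²)*(91 + 5) = -3*36*96 = -108*96 = -10368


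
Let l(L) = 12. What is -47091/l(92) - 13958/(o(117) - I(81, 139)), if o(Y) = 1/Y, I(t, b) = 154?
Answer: -276280505/72068 ≈ -3833.6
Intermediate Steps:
-47091/l(92) - 13958/(o(117) - I(81, 139)) = -47091/12 - 13958/(1/117 - 1*154) = -47091*1/12 - 13958/(1/117 - 154) = -15697/4 - 13958/(-18017/117) = -15697/4 - 13958*(-117/18017) = -15697/4 + 1633086/18017 = -276280505/72068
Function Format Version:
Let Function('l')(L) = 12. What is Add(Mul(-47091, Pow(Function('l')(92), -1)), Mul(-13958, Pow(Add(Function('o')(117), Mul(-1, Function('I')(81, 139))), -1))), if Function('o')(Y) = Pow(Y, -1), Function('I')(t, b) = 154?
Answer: Rational(-276280505, 72068) ≈ -3833.6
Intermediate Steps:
Add(Mul(-47091, Pow(Function('l')(92), -1)), Mul(-13958, Pow(Add(Function('o')(117), Mul(-1, Function('I')(81, 139))), -1))) = Add(Mul(-47091, Pow(12, -1)), Mul(-13958, Pow(Add(Pow(117, -1), Mul(-1, 154)), -1))) = Add(Mul(-47091, Rational(1, 12)), Mul(-13958, Pow(Add(Rational(1, 117), -154), -1))) = Add(Rational(-15697, 4), Mul(-13958, Pow(Rational(-18017, 117), -1))) = Add(Rational(-15697, 4), Mul(-13958, Rational(-117, 18017))) = Add(Rational(-15697, 4), Rational(1633086, 18017)) = Rational(-276280505, 72068)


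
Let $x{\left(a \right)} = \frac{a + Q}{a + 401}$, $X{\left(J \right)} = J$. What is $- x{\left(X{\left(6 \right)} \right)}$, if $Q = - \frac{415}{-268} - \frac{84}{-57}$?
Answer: $- \frac{45941}{2072444} \approx -0.022168$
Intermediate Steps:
$Q = \frac{15389}{5092}$ ($Q = \left(-415\right) \left(- \frac{1}{268}\right) - - \frac{28}{19} = \frac{415}{268} + \frac{28}{19} = \frac{15389}{5092} \approx 3.0222$)
$x{\left(a \right)} = \frac{\frac{15389}{5092} + a}{401 + a}$ ($x{\left(a \right)} = \frac{a + \frac{15389}{5092}}{a + 401} = \frac{\frac{15389}{5092} + a}{401 + a}$)
$- x{\left(X{\left(6 \right)} \right)} = - \frac{\frac{15389}{5092} + 6}{401 + 6} = - \frac{45941}{407 \cdot 5092} = \left(-1\right) \frac{45941}{2072444} = - \frac{45941}{2072444}$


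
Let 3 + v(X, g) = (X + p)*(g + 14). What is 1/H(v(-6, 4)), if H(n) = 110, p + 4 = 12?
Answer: 1/110 ≈ 0.0090909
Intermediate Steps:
p = 8 (p = -4 + 12 = 8)
v(X, g) = -3 + (8 + X)*(14 + g) (v(X, g) = -3 + (X + 8)*(g + 14) = -3 + (8 + X)*(14 + g))
1/H(v(-6, 4)) = 1/110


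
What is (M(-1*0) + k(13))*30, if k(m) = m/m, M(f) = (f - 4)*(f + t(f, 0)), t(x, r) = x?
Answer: 30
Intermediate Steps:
M(f) = 2*f*(-4 + f) (M(f) = (f - 4)*(f + f) = (-4 + f)*(2*f) = 2*f*(-4 + f))
k(m) = 1
(M(-1*0) + k(13))*30 = (2*(-1*0)*(-4 - 1*0) + 1)*30 = (2*0*(-4 + 0) + 1)*30 = (2*0*(-4) + 1)*30 = (0 + 1)*30 = 1*30 = 30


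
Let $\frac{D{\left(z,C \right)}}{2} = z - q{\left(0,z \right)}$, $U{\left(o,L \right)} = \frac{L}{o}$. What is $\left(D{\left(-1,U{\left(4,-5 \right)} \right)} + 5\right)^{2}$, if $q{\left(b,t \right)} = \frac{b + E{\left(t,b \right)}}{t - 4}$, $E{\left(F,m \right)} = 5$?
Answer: $25$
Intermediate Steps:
$q{\left(b,t \right)} = \frac{5 + b}{-4 + t}$ ($q{\left(b,t \right)} = \frac{b + 5}{t - 4} = \frac{5 + b}{-4 + t}$)
$D{\left(z,C \right)} = - \frac{10}{-4 + z} + 2 z$ ($D{\left(z,C \right)} = 2 \left(z - \frac{5 + 0}{-4 + z}\right) = 2 \left(z - \frac{1}{-4 + z} 5\right) = 2 \left(z - \frac{5}{-4 + z}\right) = - \frac{10}{-4 + z} + 2 z$)
$\left(D{\left(-1,U{\left(4,-5 \right)} \right)} + 5\right)^{2} = \left(\frac{2 \left(-5 - \left(-4 - 1\right)\right)}{-4 - 1} + 5\right)^{2} = \left(\frac{2 \left(-5 - -5\right)}{-5} + 5\right)^{2} = \left(2 \left(- \frac{1}{5}\right) \left(-5 + 5\right) + 5\right)^{2} = \left(2 \left(- \frac{1}{5}\right) 0 + 5\right)^{2} = \left(0 + 5\right)^{2} = 5^{2} = 25$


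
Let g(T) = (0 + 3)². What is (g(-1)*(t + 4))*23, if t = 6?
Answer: 2070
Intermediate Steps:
g(T) = 9 (g(T) = 3² = 9)
(g(-1)*(t + 4))*23 = (9*(6 + 4))*23 = (9*10)*23 = 90*23 = 2070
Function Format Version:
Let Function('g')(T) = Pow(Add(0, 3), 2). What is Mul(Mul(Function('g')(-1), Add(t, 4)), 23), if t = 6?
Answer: 2070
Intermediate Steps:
Function('g')(T) = 9 (Function('g')(T) = Pow(3, 2) = 9)
Mul(Mul(Function('g')(-1), Add(t, 4)), 23) = Mul(Mul(9, Add(6, 4)), 23) = Mul(Mul(9, 10), 23) = Mul(90, 23) = 2070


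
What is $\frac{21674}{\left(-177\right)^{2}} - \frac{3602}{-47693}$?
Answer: $\frac{1146545140}{1494173997} \approx 0.76734$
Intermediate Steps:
$\frac{21674}{\left(-177\right)^{2}} - \frac{3602}{-47693} = \frac{21674}{31329} - - \frac{3602}{47693} = 21674 \cdot \frac{1}{31329} + \frac{3602}{47693} = \frac{21674}{31329} + \frac{3602}{47693} = \frac{1146545140}{1494173997}$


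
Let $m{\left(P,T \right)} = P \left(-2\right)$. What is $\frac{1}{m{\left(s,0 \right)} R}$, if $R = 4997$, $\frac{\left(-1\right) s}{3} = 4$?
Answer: $\frac{1}{119928} \approx 8.3383 \cdot 10^{-6}$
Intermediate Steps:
$s = -12$ ($s = \left(-3\right) 4 = -12$)
$m{\left(P,T \right)} = - 2 P$
$\frac{1}{m{\left(s,0 \right)} R} = \frac{1}{\left(-2\right) \left(-12\right) 4997} = \frac{1}{24 \cdot 4997} = \frac{1}{119928}$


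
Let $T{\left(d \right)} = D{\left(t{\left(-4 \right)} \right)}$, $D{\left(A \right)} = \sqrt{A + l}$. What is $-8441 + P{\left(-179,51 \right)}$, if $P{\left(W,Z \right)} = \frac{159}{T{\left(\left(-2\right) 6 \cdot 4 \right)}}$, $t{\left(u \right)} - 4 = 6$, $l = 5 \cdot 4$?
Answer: $-8441 + \frac{53 \sqrt{30}}{10} \approx -8412.0$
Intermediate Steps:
$l = 20$
$t{\left(u \right)} = 10$ ($t{\left(u \right)} = 4 + 6 = 10$)
$D{\left(A \right)} = \sqrt{20 + A}$ ($D{\left(A \right)} = \sqrt{A + 20} = \sqrt{20 + A}$)
$T{\left(d \right)} = \sqrt{30}$ ($T{\left(d \right)} = \sqrt{20 + 10} = \sqrt{30}$)
$P{\left(W,Z \right)} = \frac{53 \sqrt{30}}{10}$ ($P{\left(W,Z \right)} = \frac{159}{\sqrt{30}} = 159 \frac{\sqrt{30}}{30} = \frac{53 \sqrt{30}}{10}$)
$-8441 + P{\left(-179,51 \right)} = -8441 + \frac{53 \sqrt{30}}{10}$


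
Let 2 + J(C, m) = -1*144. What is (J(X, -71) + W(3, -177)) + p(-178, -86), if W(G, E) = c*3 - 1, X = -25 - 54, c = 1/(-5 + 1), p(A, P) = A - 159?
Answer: -1939/4 ≈ -484.75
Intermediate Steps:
p(A, P) = -159 + A
c = -¼ (c = 1/(-4) = -¼ ≈ -0.25000)
X = -79
W(G, E) = -7/4 (W(G, E) = -¼*3 - 1 = -¾ - 1 = -7/4)
J(C, m) = -146 (J(C, m) = -2 - 1*144 = -2 - 144 = -146)
(J(X, -71) + W(3, -177)) + p(-178, -86) = (-146 - 7/4) + (-159 - 178) = -591/4 - 337 = -1939/4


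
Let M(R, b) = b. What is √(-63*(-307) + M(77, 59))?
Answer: 10*√194 ≈ 139.28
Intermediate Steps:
√(-63*(-307) + M(77, 59)) = √(-63*(-307) + 59) = √(19341 + 59) = √19400 = 10*√194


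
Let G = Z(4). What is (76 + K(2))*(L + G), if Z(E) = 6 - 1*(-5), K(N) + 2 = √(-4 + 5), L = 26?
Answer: 2775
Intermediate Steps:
K(N) = -1 (K(N) = -2 + √(-4 + 5) = -2 + √1 = -2 + 1 = -1)
Z(E) = 11 (Z(E) = 6 + 5 = 11)
G = 11
(76 + K(2))*(L + G) = (76 - 1)*(26 + 11) = 75*37 = 2775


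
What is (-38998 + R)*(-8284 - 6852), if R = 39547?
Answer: -8309664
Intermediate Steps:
(-38998 + R)*(-8284 - 6852) = (-38998 + 39547)*(-8284 - 6852) = 549*(-15136) = -8309664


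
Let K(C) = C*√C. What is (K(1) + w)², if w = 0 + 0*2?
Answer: 1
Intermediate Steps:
K(C) = C^(3/2)
w = 0 (w = 0 + 0 = 0)
(K(1) + w)² = (1^(3/2) + 0)² = (1 + 0)² = 1² = 1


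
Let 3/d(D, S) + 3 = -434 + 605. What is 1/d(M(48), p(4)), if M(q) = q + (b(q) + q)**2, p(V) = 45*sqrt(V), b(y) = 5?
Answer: 56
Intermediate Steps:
M(q) = q + (5 + q)**2
d(D, S) = 1/56 (d(D, S) = 3/(-3 + (-434 + 605)) = 3/(-3 + 171) = 3/168 = 3*(1/168) = 1/56)
1/d(M(48), p(4)) = 1/(1/56) = 56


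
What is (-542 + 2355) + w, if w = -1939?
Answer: -126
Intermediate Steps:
(-542 + 2355) + w = (-542 + 2355) - 1939 = 1813 - 1939 = -126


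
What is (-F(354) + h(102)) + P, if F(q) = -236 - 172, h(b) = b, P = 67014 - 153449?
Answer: -85925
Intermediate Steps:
P = -86435
F(q) = -408
(-F(354) + h(102)) + P = (-1*(-408) + 102) - 86435 = (408 + 102) - 86435 = 510 - 86435 = -85925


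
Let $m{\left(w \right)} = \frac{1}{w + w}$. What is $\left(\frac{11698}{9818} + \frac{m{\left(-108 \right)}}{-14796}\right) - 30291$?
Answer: $- \frac{475212256984211}{15688849824} \approx -30290.0$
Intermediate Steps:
$m{\left(w \right)} = \frac{1}{2 w}$
$\left(\frac{11698}{9818} + \frac{m{\left(-108 \right)}}{-14796}\right) - 30291 = \left(\frac{11698}{9818} + \frac{\frac{1}{2} \frac{1}{-108}}{-14796}\right) - 30291 = \left(11698 \cdot \frac{1}{9818} + \frac{1}{2} \left(- \frac{1}{108}\right) \left(- \frac{1}{14796}\right)\right) - 30291 = \left(\frac{5849}{4909} - - \frac{1}{3195936}\right) - 30291 = \left(\frac{5849}{4909} + \frac{1}{3195936}\right) - 30291 = \frac{18693034573}{15688849824} - 30291 = - \frac{475212256984211}{15688849824}$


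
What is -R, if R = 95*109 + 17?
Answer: -10372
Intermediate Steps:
R = 10372 (R = 10355 + 17 = 10372)
-R = -1*10372 = -10372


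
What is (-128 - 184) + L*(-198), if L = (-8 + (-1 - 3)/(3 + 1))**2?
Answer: -16350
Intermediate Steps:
L = 81 (L = (-8 - 4/4)**2 = (-8 - 4*1/4)**2 = (-8 - 1)**2 = (-9)**2 = 81)
(-128 - 184) + L*(-198) = (-128 - 184) + 81*(-198) = -312 - 16038 = -16350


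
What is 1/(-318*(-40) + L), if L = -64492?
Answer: -1/51772 ≈ -1.9315e-5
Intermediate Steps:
1/(-318*(-40) + L) = 1/(-318*(-40) - 64492) = 1/(12720 - 64492) = 1/(-51772) = -1/51772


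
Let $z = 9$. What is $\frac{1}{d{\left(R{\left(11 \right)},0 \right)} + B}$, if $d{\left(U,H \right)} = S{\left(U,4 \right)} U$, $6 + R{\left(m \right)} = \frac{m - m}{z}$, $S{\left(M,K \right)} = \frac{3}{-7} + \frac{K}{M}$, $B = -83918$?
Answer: $- \frac{7}{587380} \approx -1.1917 \cdot 10^{-5}$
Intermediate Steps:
$S{\left(M,K \right)} = - \frac{3}{7} + \frac{K}{M}$ ($S{\left(M,K \right)} = 3 \left(- \frac{1}{7}\right) + \frac{K}{M} = - \frac{3}{7} + \frac{K}{M}$)
$R{\left(m \right)} = -6$ ($R{\left(m \right)} = -6 + \frac{m - m}{9} = -6 + 0 \cdot \frac{1}{9} = -6 + 0 = -6$)
$d{\left(U,H \right)} = U \left(- \frac{3}{7} + \frac{4}{U}\right)$ ($d{\left(U,H \right)} = \left(- \frac{3}{7} + \frac{4}{U}\right) U = U \left(- \frac{3}{7} + \frac{4}{U}\right)$)
$\frac{1}{d{\left(R{\left(11 \right)},0 \right)} + B} = \frac{1}{\left(4 - - \frac{18}{7}\right) - 83918} = \frac{1}{\left(4 + \frac{18}{7}\right) - 83918} = \frac{1}{\frac{46}{7} - 83918} = \frac{1}{- \frac{587380}{7}} = - \frac{7}{587380}$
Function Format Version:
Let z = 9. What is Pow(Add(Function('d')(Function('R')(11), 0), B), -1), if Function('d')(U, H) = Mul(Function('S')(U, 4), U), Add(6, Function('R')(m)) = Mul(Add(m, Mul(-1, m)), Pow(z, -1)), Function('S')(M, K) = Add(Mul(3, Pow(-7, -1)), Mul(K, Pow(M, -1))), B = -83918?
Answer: Rational(-7, 587380) ≈ -1.1917e-5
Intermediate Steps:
Function('S')(M, K) = Add(Rational(-3, 7), Mul(K, Pow(M, -1))) (Function('S')(M, K) = Add(Mul(3, Rational(-1, 7)), Mul(K, Pow(M, -1))) = Add(Rational(-3, 7), Mul(K, Pow(M, -1))))
Function('R')(m) = -6 (Function('R')(m) = Add(-6, Mul(Add(m, Mul(-1, m)), Pow(9, -1))) = Add(-6, Mul(0, Rational(1, 9))) = Add(-6, 0) = -6)
Function('d')(U, H) = Mul(U, Add(Rational(-3, 7), Mul(4, Pow(U, -1)))) (Function('d')(U, H) = Mul(Add(Rational(-3, 7), Mul(4, Pow(U, -1))), U) = Mul(U, Add(Rational(-3, 7), Mul(4, Pow(U, -1)))))
Pow(Add(Function('d')(Function('R')(11), 0), B), -1) = Pow(Add(Add(4, Mul(Rational(-3, 7), -6)), -83918), -1) = Pow(Add(Add(4, Rational(18, 7)), -83918), -1) = Pow(Add(Rational(46, 7), -83918), -1) = Pow(Rational(-587380, 7), -1) = Rational(-7, 587380)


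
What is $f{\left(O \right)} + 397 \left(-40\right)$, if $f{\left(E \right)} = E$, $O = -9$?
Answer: $-15889$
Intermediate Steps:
$f{\left(O \right)} + 397 \left(-40\right) = -9 + 397 \left(-40\right) = -9 - 15880 = -15889$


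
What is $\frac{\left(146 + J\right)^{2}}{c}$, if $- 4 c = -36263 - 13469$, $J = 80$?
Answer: $\frac{51076}{12433} \approx 4.1081$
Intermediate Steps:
$c = 12433$ ($c = - \frac{-36263 - 13469}{4} = \left(- \frac{1}{4}\right) \left(-49732\right) = 12433$)
$\frac{\left(146 + J\right)^{2}}{c} = \frac{\left(146 + 80\right)^{2}}{12433} = 226^{2} \cdot \frac{1}{12433} = 51076 \cdot \frac{1}{12433} = \frac{51076}{12433}$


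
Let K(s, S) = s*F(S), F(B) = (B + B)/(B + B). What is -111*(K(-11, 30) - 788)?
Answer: 88689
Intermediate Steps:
F(B) = 1 (F(B) = (2*B)/((2*B)) = (2*B)*(1/(2*B)) = 1)
K(s, S) = s (K(s, S) = s*1 = s)
-111*(K(-11, 30) - 788) = -111*(-11 - 788) = -111*(-799) = 88689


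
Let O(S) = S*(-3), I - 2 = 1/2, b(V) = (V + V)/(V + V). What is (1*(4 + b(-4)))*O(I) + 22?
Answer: -31/2 ≈ -15.500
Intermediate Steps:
b(V) = 1 (b(V) = (2*V)/((2*V)) = (2*V)*(1/(2*V)) = 1)
I = 5/2 (I = 2 + 1/2 = 2 + ½ = 5/2 ≈ 2.5000)
O(S) = -3*S
(1*(4 + b(-4)))*O(I) + 22 = (1*(4 + 1))*(-3*5/2) + 22 = (1*5)*(-15/2) + 22 = 5*(-15/2) + 22 = -75/2 + 22 = -31/2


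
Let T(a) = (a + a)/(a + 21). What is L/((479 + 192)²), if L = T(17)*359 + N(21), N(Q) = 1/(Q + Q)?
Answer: 256345/359292318 ≈ 0.00071347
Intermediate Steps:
T(a) = 2*a/(21 + a) (T(a) = (2*a)/(21 + a) = 2*a/(21 + a))
N(Q) = 1/(2*Q)
L = 256345/798 (L = (2*17/(21 + 17))*359 + (½)/21 = (2*17/38)*359 + (½)*(1/21) = (2*17*(1/38))*359 + 1/42 = (17/19)*359 + 1/42 = 6103/19 + 1/42 = 256345/798 ≈ 321.23)
L/((479 + 192)²) = 256345/(798*((479 + 192)²)) = 256345/(798*(671²)) = (256345/798)/450241 = (256345/798)*(1/450241) = 256345/359292318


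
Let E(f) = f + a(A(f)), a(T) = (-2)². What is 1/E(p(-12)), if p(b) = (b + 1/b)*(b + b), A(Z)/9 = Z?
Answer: 1/294 ≈ 0.0034014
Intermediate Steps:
A(Z) = 9*Z
p(b) = 2*b*(b + 1/b) (p(b) = (b + 1/b)*(2*b) = 2*b*(b + 1/b))
a(T) = 4
E(f) = 4 + f (E(f) = f + 4 = 4 + f)
1/E(p(-12)) = 1/(4 + (2 + 2*(-12)²)) = 1/(4 + (2 + 2*144)) = 1/(4 + (2 + 288)) = 1/(4 + 290) = 1/294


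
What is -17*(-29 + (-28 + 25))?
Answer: 544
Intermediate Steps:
-17*(-29 + (-28 + 25)) = -17*(-29 - 3) = -17*(-32) = 544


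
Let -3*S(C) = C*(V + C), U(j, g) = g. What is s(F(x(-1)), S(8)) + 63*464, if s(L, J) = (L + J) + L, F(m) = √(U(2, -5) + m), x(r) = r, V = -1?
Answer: 87640/3 + 2*I*√6 ≈ 29213.0 + 4.899*I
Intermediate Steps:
S(C) = -C*(-1 + C)/3
F(m) = √(-5 + m)
s(L, J) = J + 2*L (s(L, J) = (J + L) + L = J + 2*L)
s(F(x(-1)), S(8)) + 63*464 = ((⅓)*8*(1 - 1*8) + 2*√(-5 - 1)) + 63*464 = ((⅓)*8*(1 - 8) + 2*√(-6)) + 29232 = ((⅓)*8*(-7) + 2*(I*√6)) + 29232 = (-56/3 + 2*I*√6) + 29232 = 87640/3 + 2*I*√6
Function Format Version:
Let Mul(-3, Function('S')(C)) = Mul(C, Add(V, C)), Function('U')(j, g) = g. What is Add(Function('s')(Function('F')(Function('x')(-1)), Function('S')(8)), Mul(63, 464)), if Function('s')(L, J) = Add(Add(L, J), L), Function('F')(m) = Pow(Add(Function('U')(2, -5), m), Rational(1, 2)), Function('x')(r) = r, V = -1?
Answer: Add(Rational(87640, 3), Mul(2, I, Pow(6, Rational(1, 2)))) ≈ Add(29213., Mul(4.8990, I))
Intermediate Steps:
Function('S')(C) = Mul(Rational(-1, 3), C, Add(-1, C)) (Function('S')(C) = Mul(Rational(-1, 3), Mul(C, Add(-1, C))) = Mul(Rational(-1, 3), C, Add(-1, C)))
Function('F')(m) = Pow(Add(-5, m), Rational(1, 2))
Function('s')(L, J) = Add(J, Mul(2, L)) (Function('s')(L, J) = Add(Add(J, L), L) = Add(J, Mul(2, L)))
Add(Function('s')(Function('F')(Function('x')(-1)), Function('S')(8)), Mul(63, 464)) = Add(Add(Mul(Rational(1, 3), 8, Add(1, Mul(-1, 8))), Mul(2, Pow(Add(-5, -1), Rational(1, 2)))), Mul(63, 464)) = Add(Add(Mul(Rational(1, 3), 8, Add(1, -8)), Mul(2, Pow(-6, Rational(1, 2)))), 29232) = Add(Add(Mul(Rational(1, 3), 8, -7), Mul(2, Mul(I, Pow(6, Rational(1, 2))))), 29232) = Add(Add(Rational(-56, 3), Mul(2, I, Pow(6, Rational(1, 2)))), 29232) = Add(Rational(87640, 3), Mul(2, I, Pow(6, Rational(1, 2))))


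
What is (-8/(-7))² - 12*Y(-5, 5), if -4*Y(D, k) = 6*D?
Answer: -4346/49 ≈ -88.694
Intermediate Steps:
Y(D, k) = -3*D/2
(-8/(-7))² - 12*Y(-5, 5) = (-8/(-7))² - 12*(-3/2*(-5)) = (-8*(-⅐))² - 12*15/2 = (8/7)² - 2*45 = 64/49 - 90 = -4346/49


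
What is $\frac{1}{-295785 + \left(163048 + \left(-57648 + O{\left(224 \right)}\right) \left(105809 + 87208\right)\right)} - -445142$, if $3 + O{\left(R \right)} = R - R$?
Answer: $\frac{4953431474104167}{11127755804} \approx 4.4514 \cdot 10^{5}$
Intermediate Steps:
$O{\left(R \right)} = -3$ ($O{\left(R \right)} = -3 + \left(R - R\right) = -3 + 0 = -3$)
$\frac{1}{-295785 + \left(163048 + \left(-57648 + O{\left(224 \right)}\right) \left(105809 + 87208\right)\right)} - -445142 = \frac{1}{-295785 + \left(163048 + \left(-57648 - 3\right) \left(105809 + 87208\right)\right)} - -445142 = \frac{1}{-295785 + \left(163048 - 11127623067\right)} + 445142 = \frac{1}{-295785 - 11127460019} + 445142 = \frac{1}{-11127755804} + 445142 = - \frac{1}{11127755804} + 445142 = \frac{4953431474104167}{11127755804}$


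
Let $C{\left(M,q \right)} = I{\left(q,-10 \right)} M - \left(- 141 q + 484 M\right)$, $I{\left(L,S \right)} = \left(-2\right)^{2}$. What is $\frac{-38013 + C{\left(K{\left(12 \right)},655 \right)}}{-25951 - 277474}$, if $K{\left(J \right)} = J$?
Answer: $- \frac{48582}{303425} \approx -0.16011$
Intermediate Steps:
$I{\left(L,S \right)} = 4$
$C{\left(M,q \right)} = - 480 M + 141 q$ ($C{\left(M,q \right)} = 4 M - \left(- 141 q + 484 M\right) = - 480 M + 141 q$)
$\frac{-38013 + C{\left(K{\left(12 \right)},655 \right)}}{-25951 - 277474} = \frac{-38013 + \left(\left(-480\right) 12 + 141 \cdot 655\right)}{-25951 - 277474} = \frac{-38013 + \left(-5760 + 92355\right)}{-303425} = \left(-38013 + 86595\right) \left(- \frac{1}{303425}\right) = 48582 \left(- \frac{1}{303425}\right) = - \frac{48582}{303425}$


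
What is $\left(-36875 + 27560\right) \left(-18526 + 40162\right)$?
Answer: $-201539340$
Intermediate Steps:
$\left(-36875 + 27560\right) \left(-18526 + 40162\right) = \left(-9315\right) 21636 = -201539340$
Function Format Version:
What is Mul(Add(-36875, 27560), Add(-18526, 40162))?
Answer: -201539340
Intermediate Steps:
Mul(Add(-36875, 27560), Add(-18526, 40162)) = Mul(-9315, 21636) = -201539340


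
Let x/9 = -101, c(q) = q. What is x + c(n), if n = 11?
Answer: -898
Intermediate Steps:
x = -909 (x = 9*(-101) = -909)
x + c(n) = -909 + 11 = -898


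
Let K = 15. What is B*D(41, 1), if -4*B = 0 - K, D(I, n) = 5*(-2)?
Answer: -75/2 ≈ -37.500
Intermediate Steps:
D(I, n) = -10
B = 15/4 (B = -(0 - 1*15)/4 = -(0 - 15)/4 = -1/4*(-15) = 15/4 ≈ 3.7500)
B*D(41, 1) = (15/4)*(-10) = -75/2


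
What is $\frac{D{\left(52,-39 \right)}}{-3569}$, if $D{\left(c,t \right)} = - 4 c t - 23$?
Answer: $- \frac{8089}{3569} \approx -2.2665$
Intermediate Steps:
$D{\left(c,t \right)} = -23 - 4 c t$ ($D{\left(c,t \right)} = - 4 c t - 23 = -23 - 4 c t$)
$\frac{D{\left(52,-39 \right)}}{-3569} = \frac{-23 - 208 \left(-39\right)}{-3569} = \left(-23 + 8112\right) \left(- \frac{1}{3569}\right) = 8089 \left(- \frac{1}{3569}\right) = - \frac{8089}{3569}$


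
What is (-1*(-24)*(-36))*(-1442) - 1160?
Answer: 1244728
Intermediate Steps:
(-1*(-24)*(-36))*(-1442) - 1160 = (24*(-36))*(-1442) - 1160 = -864*(-1442) - 1160 = 1245888 - 1160 = 1244728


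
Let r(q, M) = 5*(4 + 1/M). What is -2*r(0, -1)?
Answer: -30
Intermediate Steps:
r(q, M) = 20 + 5/M
-2*r(0, -1) = -2*(20 + 5/(-1)) = -2*(20 + 5*(-1)) = -2*(20 - 5) = -2*15 = -30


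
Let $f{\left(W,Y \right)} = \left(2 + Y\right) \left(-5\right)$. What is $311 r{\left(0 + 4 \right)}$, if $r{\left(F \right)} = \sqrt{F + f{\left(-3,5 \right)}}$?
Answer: $311 i \sqrt{31} \approx 1731.6 i$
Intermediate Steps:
$f{\left(W,Y \right)} = -10 - 5 Y$
$r{\left(F \right)} = \sqrt{-35 + F}$ ($r{\left(F \right)} = \sqrt{F - 35} = \sqrt{-35 + F}$)
$311 r{\left(0 + 4 \right)} = 311 \sqrt{-35 + \left(0 + 4\right)} = 311 \sqrt{-35 + 4} = 311 \sqrt{-31} = 311 i \sqrt{31}$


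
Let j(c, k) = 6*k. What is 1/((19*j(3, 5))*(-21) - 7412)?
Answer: -1/19382 ≈ -5.1594e-5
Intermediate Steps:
1/((19*j(3, 5))*(-21) - 7412) = 1/((19*(6*5))*(-21) - 7412) = 1/((19*30)*(-21) - 7412) = 1/(570*(-21) - 7412) = 1/(-11970 - 7412) = 1/(-19382) = -1/19382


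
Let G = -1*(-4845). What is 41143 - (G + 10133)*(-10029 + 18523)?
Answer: -127181989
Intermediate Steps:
G = 4845
41143 - (G + 10133)*(-10029 + 18523) = 41143 - (4845 + 10133)*(-10029 + 18523) = 41143 - 14978*8494 = 41143 - 1*127223132 = 41143 - 127223132 = -127181989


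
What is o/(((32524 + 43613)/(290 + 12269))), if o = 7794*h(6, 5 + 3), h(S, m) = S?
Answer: 195769692/25379 ≈ 7713.8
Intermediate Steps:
o = 46764 (o = 7794*6 = 46764)
o/(((32524 + 43613)/(290 + 12269))) = 46764/(((32524 + 43613)/(290 + 12269))) = 46764/((76137/12559)) = 46764/((76137*(1/12559))) = 46764/(76137/12559) = 46764*(12559/76137) = 195769692/25379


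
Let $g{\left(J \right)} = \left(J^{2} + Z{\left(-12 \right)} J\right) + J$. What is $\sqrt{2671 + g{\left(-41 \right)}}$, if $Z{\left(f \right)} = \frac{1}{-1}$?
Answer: $16 \sqrt{17} \approx 65.97$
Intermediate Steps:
$Z{\left(f \right)} = -1$
$g{\left(J \right)} = J^{2}$ ($g{\left(J \right)} = \left(J^{2} - J\right) + J = J^{2}$)
$\sqrt{2671 + g{\left(-41 \right)}} = \sqrt{2671 + \left(-41\right)^{2}} = \sqrt{2671 + 1681} = \sqrt{4352} = 16 \sqrt{17}$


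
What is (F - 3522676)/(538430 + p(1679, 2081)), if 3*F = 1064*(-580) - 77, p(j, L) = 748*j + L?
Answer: -11185225/5389209 ≈ -2.0755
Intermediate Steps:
p(j, L) = L + 748*j
F = -617197/3 (F = (1064*(-580) - 77)/3 = (-617120 - 77)/3 = (1/3)*(-617197) = -617197/3 ≈ -2.0573e+5)
(F - 3522676)/(538430 + p(1679, 2081)) = (-617197/3 - 3522676)/(538430 + (2081 + 748*1679)) = -11185225/(3*(538430 + (2081 + 1255892))) = -11185225/(3*(538430 + 1257973)) = -11185225/3/1796403 = -11185225/3*1/1796403 = -11185225/5389209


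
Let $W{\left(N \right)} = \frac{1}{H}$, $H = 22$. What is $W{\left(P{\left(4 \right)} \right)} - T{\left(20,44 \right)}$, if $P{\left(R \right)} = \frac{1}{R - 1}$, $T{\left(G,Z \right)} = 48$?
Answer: $- \frac{1055}{22} \approx -47.955$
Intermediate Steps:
$P{\left(R \right)} = \frac{1}{-1 + R}$
$W{\left(N \right)} = \frac{1}{22}$
$W{\left(P{\left(4 \right)} \right)} - T{\left(20,44 \right)} = \frac{1}{22} - 48 = - \frac{1055}{22}$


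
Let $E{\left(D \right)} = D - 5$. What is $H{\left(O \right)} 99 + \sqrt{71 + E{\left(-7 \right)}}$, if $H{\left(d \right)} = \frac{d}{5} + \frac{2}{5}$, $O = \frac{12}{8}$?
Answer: $\frac{693}{10} + \sqrt{59} \approx 76.981$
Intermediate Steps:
$O = \frac{3}{2}$ ($O = 12 \cdot \frac{1}{8} = \frac{3}{2} \approx 1.5$)
$E{\left(D \right)} = -5 + D$
$H{\left(d \right)} = \frac{2}{5} + \frac{d}{5}$ ($H{\left(d \right)} = d \frac{1}{5} + 2 \cdot \frac{1}{5} = \frac{d}{5} + \frac{2}{5} = \frac{2}{5} + \frac{d}{5}$)
$H{\left(O \right)} 99 + \sqrt{71 + E{\left(-7 \right)}} = \left(\frac{2}{5} + \frac{1}{5} \cdot \frac{3}{2}\right) 99 + \sqrt{71 - 12} = \left(\frac{2}{5} + \frac{3}{10}\right) 99 + \sqrt{71 - 12} = \frac{7}{10} \cdot 99 + \sqrt{59} = \frac{693}{10} + \sqrt{59}$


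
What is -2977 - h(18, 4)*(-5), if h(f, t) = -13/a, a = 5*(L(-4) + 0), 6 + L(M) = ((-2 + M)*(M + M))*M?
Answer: -589433/198 ≈ -2976.9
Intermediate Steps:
L(M) = -6 + 2*M²*(-2 + M) (L(M) = -6 + ((-2 + M)*(M + M))*M = -6 + ((-2 + M)*(2*M))*M = -6 + (2*M*(-2 + M))*M = -6 + 2*M²*(-2 + M))
a = -990 (a = 5*((-6 - 4*(-4)² + 2*(-4)³) + 0) = 5*((-6 - 4*16 + 2*(-64)) + 0) = 5*((-6 - 64 - 128) + 0) = 5*(-198 + 0) = 5*(-198) = -990)
h(f, t) = 13/990 (h(f, t) = -13/(-990) = -13*(-1/990) = 13/990)
-2977 - h(18, 4)*(-5) = -2977 - 13*(-5)/990 = -2977 - 1*(-13/198) = -2977 + 13/198 = -589433/198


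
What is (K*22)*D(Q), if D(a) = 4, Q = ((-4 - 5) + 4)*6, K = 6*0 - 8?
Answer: -704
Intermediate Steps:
K = -8 (K = 0 - 8 = -8)
Q = -30 (Q = (-9 + 4)*6 = -5*6 = -30)
(K*22)*D(Q) = -8*22*4 = -176*4 = -704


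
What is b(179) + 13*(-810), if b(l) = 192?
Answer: -10338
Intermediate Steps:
b(179) + 13*(-810) = 192 + 13*(-810) = 192 - 10530 = -10338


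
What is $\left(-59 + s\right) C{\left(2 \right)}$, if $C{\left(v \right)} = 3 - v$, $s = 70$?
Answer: $11$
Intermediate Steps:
$\left(-59 + s\right) C{\left(2 \right)} = \left(-59 + 70\right) \left(3 - 2\right) = 11 \left(3 - 2\right) = 11 \cdot 1 = 11$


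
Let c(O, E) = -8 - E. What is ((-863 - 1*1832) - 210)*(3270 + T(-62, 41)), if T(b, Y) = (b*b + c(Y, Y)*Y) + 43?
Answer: -14954940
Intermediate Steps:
T(b, Y) = 43 + b² + Y*(-8 - Y) (T(b, Y) = (b*b + (-8 - Y)*Y) + 43 = (b² + Y*(-8 - Y)) + 43 = 43 + b² + Y*(-8 - Y))
((-863 - 1*1832) - 210)*(3270 + T(-62, 41)) = ((-863 - 1*1832) - 210)*(3270 + (43 + (-62)² - 1*41*(8 + 41))) = ((-863 - 1832) - 210)*(3270 + (43 + 3844 - 1*41*49)) = (-2695 - 210)*(3270 + (43 + 3844 - 2009)) = -2905*(3270 + 1878) = -2905*5148 = -14954940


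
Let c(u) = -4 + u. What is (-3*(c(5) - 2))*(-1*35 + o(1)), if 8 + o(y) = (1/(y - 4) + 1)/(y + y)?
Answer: -128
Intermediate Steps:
o(y) = -8 + (1 + 1/(-4 + y))/(2*y) (o(y) = -8 + (1/(y - 4) + 1)/(y + y) = -8 + (1/(-4 + y) + 1)/((2*y)) = -8 + (1 + 1/(-4 + y))*(1/(2*y)) = -8 + (1 + 1/(-4 + y))/(2*y))
(-3*(c(5) - 2))*(-1*35 + o(1)) = (-3*((-4 + 5) - 2))*(-1*35 + (½)*(-3 - 16*1² + 65*1)/(1*(-4 + 1))) = (-3*(1 - 2))*(-35 + (½)*1*(-3 - 16*1 + 65)/(-3)) = (-3*(-1))*(-35 + (½)*1*(-⅓)*(-3 - 16 + 65)) = 3*(-35 + (½)*1*(-⅓)*46) = 3*(-35 - 23/3) = 3*(-128/3) = -128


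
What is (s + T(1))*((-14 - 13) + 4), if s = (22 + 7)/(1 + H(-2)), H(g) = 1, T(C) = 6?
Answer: -943/2 ≈ -471.50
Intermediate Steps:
s = 29/2 (s = (22 + 7)/(1 + 1) = 29/2 ≈ 14.500)
(s + T(1))*((-14 - 13) + 4) = (29/2 + 6)*((-14 - 13) + 4) = 41*(-27 + 4)/2 = (41/2)*(-23) = -943/2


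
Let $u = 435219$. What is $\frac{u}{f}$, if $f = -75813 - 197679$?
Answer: $- \frac{145073}{91164} \approx -1.5913$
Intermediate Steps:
$f = -273492$
$\frac{u}{f} = \frac{435219}{-273492} = 435219 \left(- \frac{1}{273492}\right) = - \frac{145073}{91164}$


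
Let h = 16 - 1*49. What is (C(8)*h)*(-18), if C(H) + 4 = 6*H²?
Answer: 225720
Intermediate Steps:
C(H) = -4 + 6*H²
h = -33 (h = 16 - 49 = -33)
(C(8)*h)*(-18) = ((-4 + 6*8²)*(-33))*(-18) = ((-4 + 6*64)*(-33))*(-18) = ((-4 + 384)*(-33))*(-18) = (380*(-33))*(-18) = -12540*(-18) = 225720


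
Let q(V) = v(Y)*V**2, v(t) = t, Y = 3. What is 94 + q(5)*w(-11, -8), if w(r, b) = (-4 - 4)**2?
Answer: 4894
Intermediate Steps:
q(V) = 3*V**2
w(r, b) = 64 (w(r, b) = (-8)**2 = 64)
94 + q(5)*w(-11, -8) = 94 + (3*5**2)*64 = 94 + (3*25)*64 = 94 + 75*64 = 94 + 4800 = 4894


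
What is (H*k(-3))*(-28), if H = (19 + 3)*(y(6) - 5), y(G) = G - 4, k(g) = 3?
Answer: 5544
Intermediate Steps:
y(G) = -4 + G
H = -66 (H = (19 + 3)*((-4 + 6) - 5) = 22*(2 - 5) = 22*(-3) = -66)
(H*k(-3))*(-28) = -66*3*(-28) = -198*(-28) = 5544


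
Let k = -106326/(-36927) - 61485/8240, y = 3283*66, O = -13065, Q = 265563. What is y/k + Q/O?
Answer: -193434712531223/4089096765 ≈ -47305.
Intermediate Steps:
y = 216678
k = -2816829/614704 (k = -106326*(-1/36927) - 61485*1/8240 = 1074/373 - 12297/1648 = -2816829/614704 ≈ -4.5824)
y/k + Q/O = 216678/(-2816829/614704) + 265563/(-13065) = 216678*(-614704/2816829) + 265563*(-1/13065) = -44397611104/938943 - 88521/4355 = -193434712531223/4089096765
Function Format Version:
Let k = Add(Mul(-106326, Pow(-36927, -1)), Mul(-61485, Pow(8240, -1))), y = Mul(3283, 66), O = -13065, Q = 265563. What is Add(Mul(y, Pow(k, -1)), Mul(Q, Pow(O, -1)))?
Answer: Rational(-193434712531223, 4089096765) ≈ -47305.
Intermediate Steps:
y = 216678
k = Rational(-2816829, 614704) (k = Add(Mul(-106326, Rational(-1, 36927)), Mul(-61485, Rational(1, 8240))) = Add(Rational(1074, 373), Rational(-12297, 1648)) = Rational(-2816829, 614704) ≈ -4.5824)
Add(Mul(y, Pow(k, -1)), Mul(Q, Pow(O, -1))) = Add(Mul(216678, Pow(Rational(-2816829, 614704), -1)), Mul(265563, Pow(-13065, -1))) = Add(Mul(216678, Rational(-614704, 2816829)), Mul(265563, Rational(-1, 13065))) = Add(Rational(-44397611104, 938943), Rational(-88521, 4355)) = Rational(-193434712531223, 4089096765)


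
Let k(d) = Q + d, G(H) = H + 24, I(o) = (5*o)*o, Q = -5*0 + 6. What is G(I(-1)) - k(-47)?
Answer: 70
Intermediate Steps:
Q = 6 (Q = 0 + 6 = 6)
I(o) = 5*o²
G(H) = 24 + H
k(d) = 6 + d
G(I(-1)) - k(-47) = (24 + 5*(-1)²) - (6 - 47) = (24 + 5*1) - 1*(-41) = (24 + 5) + 41 = 29 + 41 = 70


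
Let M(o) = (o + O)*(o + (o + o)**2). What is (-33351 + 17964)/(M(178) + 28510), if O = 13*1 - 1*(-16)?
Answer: -15387/26299708 ≈ -0.00058506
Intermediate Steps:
O = 29 (O = 13 + 16 = 29)
M(o) = (29 + o)*(o + 4*o**2) (M(o) = (o + 29)*(o + (o + o)**2) = (29 + o)*(o + (2*o)**2) = (29 + o)*(o + 4*o**2))
(-33351 + 17964)/(M(178) + 28510) = (-33351 + 17964)/(178*(29 + 4*178**2 + 117*178) + 28510) = -15387/(178*(29 + 4*31684 + 20826) + 28510) = -15387/(178*(29 + 126736 + 20826) + 28510) = -15387/(178*147591 + 28510) = -15387/(26271198 + 28510) = -15387/26299708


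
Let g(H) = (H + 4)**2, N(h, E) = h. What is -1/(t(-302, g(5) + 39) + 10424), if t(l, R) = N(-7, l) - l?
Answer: -1/10719 ≈ -9.3292e-5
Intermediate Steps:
g(H) = (4 + H)**2
t(l, R) = -7 - l
-1/(t(-302, g(5) + 39) + 10424) = -1/((-7 - 1*(-302)) + 10424) = -1/((-7 + 302) + 10424) = -1/(295 + 10424) = -1/10719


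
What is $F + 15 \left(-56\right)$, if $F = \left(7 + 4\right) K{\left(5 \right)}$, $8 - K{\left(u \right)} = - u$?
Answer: $-697$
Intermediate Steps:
$K{\left(u \right)} = 8 + u$ ($K{\left(u \right)} = 8 - - u = 8 + u$)
$F = 143$ ($F = \left(7 + 4\right) \left(8 + 5\right) = 11 \cdot 13 = 143$)
$F + 15 \left(-56\right) = 143 + 15 \left(-56\right) = 143 - 840 = -697$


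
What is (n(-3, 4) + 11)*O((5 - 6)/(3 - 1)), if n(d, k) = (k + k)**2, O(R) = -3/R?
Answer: 450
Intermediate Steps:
n(d, k) = 4*k**2 (n(d, k) = (2*k)**2 = 4*k**2)
(n(-3, 4) + 11)*O((5 - 6)/(3 - 1)) = (4*4**2 + 11)*(-3*(3 - 1)/(5 - 6)) = (4*16 + 11)*(-3/((-1/2))) = (64 + 11)*(-3/((-1*1/2))) = 75*(-3/(-1/2)) = 75*(-3*(-2)) = 75*6 = 450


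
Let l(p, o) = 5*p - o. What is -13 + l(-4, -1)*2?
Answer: -51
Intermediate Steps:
l(p, o) = -o + 5*p
-13 + l(-4, -1)*2 = -13 + (-1*(-1) + 5*(-4))*2 = -13 + (1 - 20)*2 = -13 - 19*2 = -13 - 38 = -51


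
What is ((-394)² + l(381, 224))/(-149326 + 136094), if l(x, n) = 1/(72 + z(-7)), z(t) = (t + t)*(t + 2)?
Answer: -22043513/1878944 ≈ -11.732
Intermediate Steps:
z(t) = 2*t*(2 + t) (z(t) = (2*t)*(2 + t) = 2*t*(2 + t))
l(x, n) = 1/142 (l(x, n) = 1/(72 + 2*(-7)*(2 - 7)) = 1/(72 + 2*(-7)*(-5)) = 1/(72 + 70) = 1/142)
((-394)² + l(381, 224))/(-149326 + 136094) = ((-394)² + 1/142)/(-149326 + 136094) = (155236 + 1/142)/(-13232) = (22043513/142)*(-1/13232) = -22043513/1878944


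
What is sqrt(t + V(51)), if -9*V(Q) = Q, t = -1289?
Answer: 2*I*sqrt(2913)/3 ≈ 35.981*I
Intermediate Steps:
V(Q) = -Q/9
sqrt(t + V(51)) = sqrt(-1289 - 1/9*51) = sqrt(-1289 - 17/3) = sqrt(-3884/3) = 2*I*sqrt(2913)/3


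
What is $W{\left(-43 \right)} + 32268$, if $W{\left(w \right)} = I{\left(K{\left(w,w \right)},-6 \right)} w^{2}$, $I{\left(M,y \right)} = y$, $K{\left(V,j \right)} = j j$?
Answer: $21174$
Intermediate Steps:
$K{\left(V,j \right)} = j^{2}$
$W{\left(w \right)} = - 6 w^{2}$
$W{\left(-43 \right)} + 32268 = - 6 \left(-43\right)^{2} + 32268 = \left(-6\right) 1849 + 32268 = -11094 + 32268 = 21174$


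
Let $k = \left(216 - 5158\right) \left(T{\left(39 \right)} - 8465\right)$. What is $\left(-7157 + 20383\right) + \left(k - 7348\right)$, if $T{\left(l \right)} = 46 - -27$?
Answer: $41479142$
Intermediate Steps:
$T{\left(l \right)} = 73$ ($T{\left(l \right)} = 46 + 27 = 73$)
$k = 41473264$ ($k = \left(216 - 5158\right) \left(73 - 8465\right) = \left(-4942\right) \left(-8392\right) = 41473264$)
$\left(-7157 + 20383\right) + \left(k - 7348\right) = \left(-7157 + 20383\right) + \left(41473264 - 7348\right) = 13226 + \left(41473264 - 7348\right) = 13226 + 41465916 = 41479142$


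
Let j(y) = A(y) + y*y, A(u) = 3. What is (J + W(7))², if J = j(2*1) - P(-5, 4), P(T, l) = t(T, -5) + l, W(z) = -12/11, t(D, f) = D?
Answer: 5776/121 ≈ 47.736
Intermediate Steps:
W(z) = -12/11 (W(z) = -12*1/11 = -12/11)
P(T, l) = T + l
j(y) = 3 + y² (j(y) = 3 + y*y = 3 + y²)
J = 8 (J = (3 + (2*1)²) - (-5 + 4) = (3 + 2²) - 1*(-1) = (3 + 4) + 1 = 7 + 1 = 8)
(J + W(7))² = (8 - 12/11)² = (76/11)² = 5776/121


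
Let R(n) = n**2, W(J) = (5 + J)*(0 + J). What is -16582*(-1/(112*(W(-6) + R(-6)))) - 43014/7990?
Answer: -17461919/9396240 ≈ -1.8584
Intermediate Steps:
W(J) = J*(5 + J) (W(J) = (5 + J)*J = J*(5 + J))
-16582*(-1/(112*(W(-6) + R(-6)))) - 43014/7990 = -16582*(-1/(112*(-6*(5 - 6) + (-6)**2))) - 43014/7990 = -16582*(-1/(112*(-6*(-1) + 36))) - 43014*1/7990 = -16582*(-1/(112*(6 + 36))) - 21507/3995 = -16582/((-112*42)) - 21507/3995 = -16582/(-4704) - 21507/3995 = -16582*(-1/4704) - 21507/3995 = 8291/2352 - 21507/3995 = -17461919/9396240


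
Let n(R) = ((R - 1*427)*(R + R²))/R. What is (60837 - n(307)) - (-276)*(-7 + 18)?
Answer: 100833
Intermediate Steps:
n(R) = (-427 + R)*(R + R²)/R (n(R) = ((R - 427)*(R + R²))/R = ((-427 + R)*(R + R²))/R = (-427 + R)*(R + R²)/R)
(60837 - n(307)) - (-276)*(-7 + 18) = (60837 - (-427 + 307² - 426*307)) - (-276)*(-7 + 18) = (60837 - (-427 + 94249 - 130782)) - (-276)*11 = (60837 - 1*(-36960)) - 1*(-3036) = (60837 + 36960) + 3036 = 97797 + 3036 = 100833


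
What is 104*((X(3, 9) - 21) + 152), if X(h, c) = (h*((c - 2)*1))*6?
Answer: 26728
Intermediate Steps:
X(h, c) = 6*h*(-2 + c) (X(h, c) = (h*((-2 + c)*1))*6 = (h*(-2 + c))*6 = 6*h*(-2 + c))
104*((X(3, 9) - 21) + 152) = 104*((6*3*(-2 + 9) - 21) + 152) = 104*((6*3*7 - 21) + 152) = 104*((126 - 21) + 152) = 104*(105 + 152) = 104*257 = 26728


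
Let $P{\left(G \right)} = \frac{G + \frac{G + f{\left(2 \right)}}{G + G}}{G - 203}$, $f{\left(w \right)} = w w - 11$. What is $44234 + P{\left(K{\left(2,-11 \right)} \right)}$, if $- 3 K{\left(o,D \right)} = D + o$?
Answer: $\frac{26540393}{600} \approx 44234.0$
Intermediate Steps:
$K{\left(o,D \right)} = - \frac{D}{3} - \frac{o}{3}$ ($K{\left(o,D \right)} = - \frac{D + o}{3} = - \frac{D}{3} - \frac{o}{3}$)
$f{\left(w \right)} = -11 + w^{2}$ ($f{\left(w \right)} = w^{2} - 11 = -11 + w^{2}$)
$P{\left(G \right)} = \frac{G + \frac{-7 + G}{2 G}}{-203 + G}$ ($P{\left(G \right)} = \frac{G + \frac{G - \left(11 - 2^{2}\right)}{G + G}}{G - 203} = \frac{G + \frac{G + \left(-11 + 4\right)}{2 G}}{-203 + G} = \frac{G + \left(G - 7\right) \frac{1}{2 G}}{-203 + G} = \frac{G + \left(-7 + G\right) \frac{1}{2 G}}{-203 + G} = \frac{G + \frac{-7 + G}{2 G}}{-203 + G}$)
$44234 + P{\left(K{\left(2,-11 \right)} \right)} = 44234 + \frac{-7 - -3 + 2 \left(\left(- \frac{1}{3}\right) \left(-11\right) - \frac{2}{3}\right)^{2}}{2 \left(\left(- \frac{1}{3}\right) \left(-11\right) - \frac{2}{3}\right) \left(-203 - -3\right)} = 44234 + \frac{-7 + \left(\frac{11}{3} - \frac{2}{3}\right) + 2 \left(\frac{11}{3} - \frac{2}{3}\right)^{2}}{2 \left(\frac{11}{3} - \frac{2}{3}\right) \left(-203 + \left(\frac{11}{3} - \frac{2}{3}\right)\right)} = 44234 + \frac{-7 + 3 + 2 \cdot 3^{2}}{2 \cdot 3 \left(-203 + 3\right)} = 44234 + \frac{1}{2} \cdot \frac{1}{3} \frac{1}{-200} \left(-7 + 3 + 2 \cdot 9\right) = 44234 + \frac{1}{2} \cdot \frac{1}{3} \left(- \frac{1}{200}\right) \left(-7 + 3 + 18\right) = 44234 + \frac{1}{2} \cdot \frac{1}{3} \left(- \frac{1}{200}\right) 14 = 44234 - \frac{7}{600} = \frac{26540393}{600}$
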